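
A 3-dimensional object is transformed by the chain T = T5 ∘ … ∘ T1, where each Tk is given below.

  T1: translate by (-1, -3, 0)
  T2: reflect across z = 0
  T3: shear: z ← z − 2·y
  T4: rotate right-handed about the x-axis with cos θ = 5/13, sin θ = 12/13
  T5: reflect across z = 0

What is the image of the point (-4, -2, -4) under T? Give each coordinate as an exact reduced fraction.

T1 translate by (-1, -3, 0): (-4, -2, -4) → (-5, -5, -4)
T2 reflect across z = 0: (-5, -5, -4) → (-5, -5, 4)
T3 shear: z ← z − 2·y: (-5, -5, 4) → (-5, -5, 14)
T4 rotate right-handed about the x-axis with cos θ = 5/13, sin θ = 12/13: (-5, -5, 14) → (-5, -193/13, 10/13)
T5 reflect across z = 0: (-5, -193/13, 10/13) → (-5, -193/13, -10/13)

T(p) = (-5, -193/13, -10/13)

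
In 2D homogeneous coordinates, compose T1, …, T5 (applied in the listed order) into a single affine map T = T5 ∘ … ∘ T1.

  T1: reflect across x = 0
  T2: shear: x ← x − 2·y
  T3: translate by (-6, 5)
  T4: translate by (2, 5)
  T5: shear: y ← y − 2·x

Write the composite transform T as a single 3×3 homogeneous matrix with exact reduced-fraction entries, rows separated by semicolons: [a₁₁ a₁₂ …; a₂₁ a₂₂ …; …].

T = [-1 -2 -4; 2 5 18; 0 0 1]

T1 = [-1 0 0; 0 1 0; 0 0 1]
T2·T1 = [-1 -2 0; 0 1 0; 0 0 1]
T3·…·T1 = [-1 -2 -6; 0 1 5; 0 0 1]
T4·…·T1 = [-1 -2 -4; 0 1 10; 0 0 1]
T5·…·T1 = [-1 -2 -4; 2 5 18; 0 0 1]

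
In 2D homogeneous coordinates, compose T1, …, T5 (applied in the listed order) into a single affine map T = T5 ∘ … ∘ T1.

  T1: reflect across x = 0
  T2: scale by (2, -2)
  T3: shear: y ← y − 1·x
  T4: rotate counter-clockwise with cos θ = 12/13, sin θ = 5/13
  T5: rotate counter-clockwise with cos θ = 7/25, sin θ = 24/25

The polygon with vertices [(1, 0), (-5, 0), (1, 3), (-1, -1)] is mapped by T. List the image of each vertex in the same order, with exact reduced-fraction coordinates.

image vertices: (-574/325, -718/325), (574/65, 718/65), (1364/325, -502/325), (-72/325, 646/325)

T1 reflect across x = 0: (1, 0) → (-1, 0); (-5, 0) → (5, 0); (1, 3) → (-1, 3); (-1, -1) → (1, -1)
T2 scale by (2, -2): (-1, 0) → (-2, 0); (5, 0) → (10, 0); (-1, 3) → (-2, -6); (1, -1) → (2, 2)
T3 shear: y ← y − 1·x: (-2, 0) → (-2, 2); (10, 0) → (10, -10); (-2, -6) → (-2, -4); (2, 2) → (2, 0)
T4 rotate counter-clockwise with cos θ = 12/13, sin θ = 5/13: (-2, 2) → (-34/13, 14/13); (10, -10) → (170/13, -70/13); (-2, -4) → (-4/13, -58/13); (2, 0) → (24/13, 10/13)
T5 rotate counter-clockwise with cos θ = 7/25, sin θ = 24/25: (-34/13, 14/13) → (-574/325, -718/325); (170/13, -70/13) → (574/65, 718/65); (-4/13, -58/13) → (1364/325, -502/325); (24/13, 10/13) → (-72/325, 646/325)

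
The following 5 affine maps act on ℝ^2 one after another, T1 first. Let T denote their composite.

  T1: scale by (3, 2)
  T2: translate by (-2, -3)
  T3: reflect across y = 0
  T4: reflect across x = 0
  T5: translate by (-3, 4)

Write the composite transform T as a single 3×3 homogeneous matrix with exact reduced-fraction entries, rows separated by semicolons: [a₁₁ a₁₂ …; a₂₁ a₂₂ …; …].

T = [-3 0 -1; 0 -2 7; 0 0 1]

T1 = [3 0 0; 0 2 0; 0 0 1]
T2·T1 = [3 0 -2; 0 2 -3; 0 0 1]
T3·…·T1 = [3 0 -2; 0 -2 3; 0 0 1]
T4·…·T1 = [-3 0 2; 0 -2 3; 0 0 1]
T5·…·T1 = [-3 0 -1; 0 -2 7; 0 0 1]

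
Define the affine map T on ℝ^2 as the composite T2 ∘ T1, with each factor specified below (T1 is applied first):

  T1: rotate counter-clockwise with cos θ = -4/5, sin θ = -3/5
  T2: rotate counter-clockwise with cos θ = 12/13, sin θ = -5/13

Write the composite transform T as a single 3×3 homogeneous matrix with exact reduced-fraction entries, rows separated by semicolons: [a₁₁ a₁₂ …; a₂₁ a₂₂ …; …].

T = [-63/65 16/65 0; -16/65 -63/65 0; 0 0 1]

T1 = [-4/5 3/5 0; -3/5 -4/5 0; 0 0 1]
T2·T1 = [-63/65 16/65 0; -16/65 -63/65 0; 0 0 1]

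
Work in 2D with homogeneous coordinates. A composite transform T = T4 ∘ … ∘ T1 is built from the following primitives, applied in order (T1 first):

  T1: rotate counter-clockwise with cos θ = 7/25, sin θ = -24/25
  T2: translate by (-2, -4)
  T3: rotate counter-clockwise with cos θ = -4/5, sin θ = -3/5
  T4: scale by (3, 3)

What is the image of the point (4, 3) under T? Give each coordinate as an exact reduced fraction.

T1 rotate counter-clockwise with cos θ = 7/25, sin θ = -24/25: (4, 3) → (4, -3)
T2 translate by (-2, -4): (4, -3) → (2, -7)
T3 rotate counter-clockwise with cos θ = -4/5, sin θ = -3/5: (2, -7) → (-29/5, 22/5)
T4 scale by (3, 3): (-29/5, 22/5) → (-87/5, 66/5)

T(p) = (-87/5, 66/5)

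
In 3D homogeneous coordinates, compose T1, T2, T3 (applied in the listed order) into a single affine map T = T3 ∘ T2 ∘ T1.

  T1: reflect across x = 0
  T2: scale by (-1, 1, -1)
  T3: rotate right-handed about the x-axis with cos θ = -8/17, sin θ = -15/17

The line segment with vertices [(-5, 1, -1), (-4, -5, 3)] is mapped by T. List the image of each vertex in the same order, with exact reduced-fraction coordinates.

T1 reflect across x = 0: (-5, 1, -1) → (5, 1, -1); (-4, -5, 3) → (4, -5, 3)
T2 scale by (-1, 1, -1): (5, 1, -1) → (-5, 1, 1); (4, -5, 3) → (-4, -5, -3)
T3 rotate right-handed about the x-axis with cos θ = -8/17, sin θ = -15/17: (-5, 1, 1) → (-5, 7/17, -23/17); (-4, -5, -3) → (-4, -5/17, 99/17)

image vertices: (-5, 7/17, -23/17), (-4, -5/17, 99/17)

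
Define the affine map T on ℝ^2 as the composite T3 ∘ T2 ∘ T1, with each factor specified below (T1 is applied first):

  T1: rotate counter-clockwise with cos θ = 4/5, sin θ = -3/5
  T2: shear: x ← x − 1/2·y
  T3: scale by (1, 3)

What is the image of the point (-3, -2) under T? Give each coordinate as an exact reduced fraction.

T1 rotate counter-clockwise with cos θ = 4/5, sin θ = -3/5: (-3, -2) → (-18/5, 1/5)
T2 shear: x ← x − 1/2·y: (-18/5, 1/5) → (-37/10, 1/5)
T3 scale by (1, 3): (-37/10, 1/5) → (-37/10, 3/5)

T(p) = (-37/10, 3/5)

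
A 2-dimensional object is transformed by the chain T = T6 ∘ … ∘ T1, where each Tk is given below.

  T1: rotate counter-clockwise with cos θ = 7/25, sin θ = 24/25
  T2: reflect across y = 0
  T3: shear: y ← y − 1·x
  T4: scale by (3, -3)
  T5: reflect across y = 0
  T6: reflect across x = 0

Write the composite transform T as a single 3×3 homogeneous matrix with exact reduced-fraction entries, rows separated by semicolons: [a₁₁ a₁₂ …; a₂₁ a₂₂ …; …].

T1 = [7/25 -24/25 0; 24/25 7/25 0; 0 0 1]
T2·T1 = [7/25 -24/25 0; -24/25 -7/25 0; 0 0 1]
T3·…·T1 = [7/25 -24/25 0; -31/25 17/25 0; 0 0 1]
T4·…·T1 = [21/25 -72/25 0; 93/25 -51/25 0; 0 0 1]
T5·…·T1 = [21/25 -72/25 0; -93/25 51/25 0; 0 0 1]
T6·…·T1 = [-21/25 72/25 0; -93/25 51/25 0; 0 0 1]

T = [-21/25 72/25 0; -93/25 51/25 0; 0 0 1]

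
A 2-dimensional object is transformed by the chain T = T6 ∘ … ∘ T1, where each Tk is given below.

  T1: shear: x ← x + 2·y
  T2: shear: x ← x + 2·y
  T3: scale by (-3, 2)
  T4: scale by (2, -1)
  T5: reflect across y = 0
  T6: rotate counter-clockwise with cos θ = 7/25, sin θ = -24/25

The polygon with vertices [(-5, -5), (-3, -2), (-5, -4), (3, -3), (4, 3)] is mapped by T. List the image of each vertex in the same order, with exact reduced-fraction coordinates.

image vertices: (162/5, -734/5), (366/25, -1612/25), (138/5, -616/5), (234/25, -1338/25), (-528/25, 2346/25)

T1 shear: x ← x + 2·y: (-5, -5) → (-15, -5); (-3, -2) → (-7, -2); (-5, -4) → (-13, -4); (3, -3) → (-3, -3); (4, 3) → (10, 3)
T2 shear: x ← x + 2·y: (-15, -5) → (-25, -5); (-7, -2) → (-11, -2); (-13, -4) → (-21, -4); (-3, -3) → (-9, -3); (10, 3) → (16, 3)
T3 scale by (-3, 2): (-25, -5) → (75, -10); (-11, -2) → (33, -4); (-21, -4) → (63, -8); (-9, -3) → (27, -6); (16, 3) → (-48, 6)
T4 scale by (2, -1): (75, -10) → (150, 10); (33, -4) → (66, 4); (63, -8) → (126, 8); (27, -6) → (54, 6); (-48, 6) → (-96, -6)
T5 reflect across y = 0: (150, 10) → (150, -10); (66, 4) → (66, -4); (126, 8) → (126, -8); (54, 6) → (54, -6); (-96, -6) → (-96, 6)
T6 rotate counter-clockwise with cos θ = 7/25, sin θ = -24/25: (150, -10) → (162/5, -734/5); (66, -4) → (366/25, -1612/25); (126, -8) → (138/5, -616/5); (54, -6) → (234/25, -1338/25); (-96, 6) → (-528/25, 2346/25)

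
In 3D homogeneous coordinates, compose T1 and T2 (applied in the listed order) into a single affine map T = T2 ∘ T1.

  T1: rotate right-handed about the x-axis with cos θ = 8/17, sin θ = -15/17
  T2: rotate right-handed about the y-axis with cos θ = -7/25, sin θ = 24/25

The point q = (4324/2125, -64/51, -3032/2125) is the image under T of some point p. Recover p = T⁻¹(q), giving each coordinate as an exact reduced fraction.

p = (4/5, -8/3, 0)

T1 = [1 0 0 0; 0 8/17 15/17 0; 0 -15/17 8/17 0; 0 0 0 1]
T2·T1 = [-7/25 -72/85 192/425 0; 0 8/17 15/17 0; -24/25 21/85 -56/425 0; 0 0 0 1]
det M = 1; M⁻¹ = [-7/25 0 -24/25 0; -72/85 8/17 21/85 0; 192/425 15/17 -56/425 0; 0 0 0 1]
M⁻¹ · (4324/2125, -64/51, -3032/2125)ᵀ = (4/5, -8/3, 0)ᵀ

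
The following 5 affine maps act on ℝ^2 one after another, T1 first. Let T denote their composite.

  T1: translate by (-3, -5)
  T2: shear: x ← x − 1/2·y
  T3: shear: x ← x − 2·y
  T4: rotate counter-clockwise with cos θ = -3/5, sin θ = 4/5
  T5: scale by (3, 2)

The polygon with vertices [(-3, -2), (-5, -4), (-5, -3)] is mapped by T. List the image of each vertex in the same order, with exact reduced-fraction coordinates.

T1 translate by (-3, -5): (-3, -2) → (-6, -7); (-5, -4) → (-8, -9); (-5, -3) → (-8, -8)
T2 shear: x ← x − 1/2·y: (-6, -7) → (-5/2, -7); (-8, -9) → (-7/2, -9); (-8, -8) → (-4, -8)
T3 shear: x ← x − 2·y: (-5/2, -7) → (23/2, -7); (-7/2, -9) → (29/2, -9); (-4, -8) → (12, -8)
T4 rotate counter-clockwise with cos θ = -3/5, sin θ = 4/5: (23/2, -7) → (-13/10, 67/5); (29/2, -9) → (-3/2, 17); (12, -8) → (-4/5, 72/5)
T5 scale by (3, 2): (-13/10, 67/5) → (-39/10, 134/5); (-3/2, 17) → (-9/2, 34); (-4/5, 72/5) → (-12/5, 144/5)

image vertices: (-39/10, 134/5), (-9/2, 34), (-12/5, 144/5)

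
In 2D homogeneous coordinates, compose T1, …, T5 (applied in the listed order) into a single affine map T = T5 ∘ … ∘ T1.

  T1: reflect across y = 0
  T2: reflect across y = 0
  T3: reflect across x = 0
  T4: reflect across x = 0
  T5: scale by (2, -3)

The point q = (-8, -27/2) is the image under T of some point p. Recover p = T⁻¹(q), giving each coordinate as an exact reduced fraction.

T1 = [1 0 0; 0 -1 0; 0 0 1]
T2·T1 = [1 0 0; 0 1 0; 0 0 1]
T3·…·T1 = [-1 0 0; 0 1 0; 0 0 1]
T4·…·T1 = [1 0 0; 0 1 0; 0 0 1]
T5·…·T1 = [2 0 0; 0 -3 0; 0 0 1]
det M = -6; M⁻¹ = [1/2 0 0; 0 -1/3 0; 0 0 1]
M⁻¹ · (-8, -27/2)ᵀ = (-4, 9/2)ᵀ

p = (-4, 9/2)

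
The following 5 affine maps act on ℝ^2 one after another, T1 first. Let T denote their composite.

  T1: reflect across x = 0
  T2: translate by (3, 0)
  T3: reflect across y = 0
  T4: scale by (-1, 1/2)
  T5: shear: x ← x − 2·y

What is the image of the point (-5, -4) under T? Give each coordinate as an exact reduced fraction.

T(p) = (-12, 2)

T1 reflect across x = 0: (-5, -4) → (5, -4)
T2 translate by (3, 0): (5, -4) → (8, -4)
T3 reflect across y = 0: (8, -4) → (8, 4)
T4 scale by (-1, 1/2): (8, 4) → (-8, 2)
T5 shear: x ← x − 2·y: (-8, 2) → (-12, 2)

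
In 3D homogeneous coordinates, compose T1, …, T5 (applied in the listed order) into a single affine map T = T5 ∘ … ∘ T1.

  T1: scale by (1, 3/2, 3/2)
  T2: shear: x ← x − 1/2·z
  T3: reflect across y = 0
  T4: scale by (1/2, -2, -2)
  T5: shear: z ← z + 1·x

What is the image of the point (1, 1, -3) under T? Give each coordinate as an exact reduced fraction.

T1 scale by (1, 3/2, 3/2): (1, 1, -3) → (1, 3/2, -9/2)
T2 shear: x ← x − 1/2·z: (1, 3/2, -9/2) → (13/4, 3/2, -9/2)
T3 reflect across y = 0: (13/4, 3/2, -9/2) → (13/4, -3/2, -9/2)
T4 scale by (1/2, -2, -2): (13/4, -3/2, -9/2) → (13/8, 3, 9)
T5 shear: z ← z + 1·x: (13/8, 3, 9) → (13/8, 3, 85/8)

T(p) = (13/8, 3, 85/8)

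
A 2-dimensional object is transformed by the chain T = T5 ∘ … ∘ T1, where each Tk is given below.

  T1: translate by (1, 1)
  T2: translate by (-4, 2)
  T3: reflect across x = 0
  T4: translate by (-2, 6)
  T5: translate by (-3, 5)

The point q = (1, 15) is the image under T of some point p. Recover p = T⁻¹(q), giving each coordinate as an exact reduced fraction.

T1 = [1 0 1; 0 1 1; 0 0 1]
T2·T1 = [1 0 -3; 0 1 3; 0 0 1]
T3·…·T1 = [-1 0 3; 0 1 3; 0 0 1]
T4·…·T1 = [-1 0 1; 0 1 9; 0 0 1]
T5·…·T1 = [-1 0 -2; 0 1 14; 0 0 1]
det M = -1; M⁻¹ = [-1 0 -2; 0 1 -14; 0 0 1]
M⁻¹ · (1, 15)ᵀ = (-3, 1)ᵀ

p = (-3, 1)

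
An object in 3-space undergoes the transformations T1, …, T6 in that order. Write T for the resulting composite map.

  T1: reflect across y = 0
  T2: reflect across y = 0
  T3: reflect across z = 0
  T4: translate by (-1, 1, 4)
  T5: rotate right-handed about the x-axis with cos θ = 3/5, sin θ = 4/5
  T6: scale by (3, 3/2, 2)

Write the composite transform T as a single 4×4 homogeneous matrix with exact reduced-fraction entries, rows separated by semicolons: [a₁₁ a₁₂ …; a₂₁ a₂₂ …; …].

T = [3 0 0 -3; 0 9/10 6/5 -39/10; 0 8/5 -6/5 32/5; 0 0 0 1]

T1 = [1 0 0 0; 0 -1 0 0; 0 0 1 0; 0 0 0 1]
T2·T1 = [1 0 0 0; 0 1 0 0; 0 0 1 0; 0 0 0 1]
T3·…·T1 = [1 0 0 0; 0 1 0 0; 0 0 -1 0; 0 0 0 1]
T4·…·T1 = [1 0 0 -1; 0 1 0 1; 0 0 -1 4; 0 0 0 1]
T5·…·T1 = [1 0 0 -1; 0 3/5 4/5 -13/5; 0 4/5 -3/5 16/5; 0 0 0 1]
T6·…·T1 = [3 0 0 -3; 0 9/10 6/5 -39/10; 0 8/5 -6/5 32/5; 0 0 0 1]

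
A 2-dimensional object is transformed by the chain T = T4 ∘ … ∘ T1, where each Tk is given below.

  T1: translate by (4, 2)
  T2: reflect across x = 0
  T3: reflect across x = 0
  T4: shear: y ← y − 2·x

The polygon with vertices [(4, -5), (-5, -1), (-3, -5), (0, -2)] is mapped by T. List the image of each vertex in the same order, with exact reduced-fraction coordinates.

image vertices: (8, -19), (-1, 3), (1, -5), (4, -8)

T1 translate by (4, 2): (4, -5) → (8, -3); (-5, -1) → (-1, 1); (-3, -5) → (1, -3); (0, -2) → (4, 0)
T2 reflect across x = 0: (8, -3) → (-8, -3); (-1, 1) → (1, 1); (1, -3) → (-1, -3); (4, 0) → (-4, 0)
T3 reflect across x = 0: (-8, -3) → (8, -3); (1, 1) → (-1, 1); (-1, -3) → (1, -3); (-4, 0) → (4, 0)
T4 shear: y ← y − 2·x: (8, -3) → (8, -19); (-1, 1) → (-1, 3); (1, -3) → (1, -5); (4, 0) → (4, -8)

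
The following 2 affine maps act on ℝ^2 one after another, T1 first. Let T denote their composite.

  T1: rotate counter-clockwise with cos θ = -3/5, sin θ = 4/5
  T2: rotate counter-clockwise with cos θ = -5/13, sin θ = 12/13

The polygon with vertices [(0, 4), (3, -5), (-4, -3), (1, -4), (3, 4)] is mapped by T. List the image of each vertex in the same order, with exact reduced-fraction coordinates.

image vertices: (224/65, -132/65), (-379/65, -3/65), (-36/65, 323/65), (-257/65, 76/65), (25/13, -60/13)

T1 rotate counter-clockwise with cos θ = -3/5, sin θ = 4/5: (0, 4) → (-16/5, -12/5); (3, -5) → (11/5, 27/5); (-4, -3) → (24/5, -7/5); (1, -4) → (13/5, 16/5); (3, 4) → (-5, 0)
T2 rotate counter-clockwise with cos θ = -5/13, sin θ = 12/13: (-16/5, -12/5) → (224/65, -132/65); (11/5, 27/5) → (-379/65, -3/65); (24/5, -7/5) → (-36/65, 323/65); (13/5, 16/5) → (-257/65, 76/65); (-5, 0) → (25/13, -60/13)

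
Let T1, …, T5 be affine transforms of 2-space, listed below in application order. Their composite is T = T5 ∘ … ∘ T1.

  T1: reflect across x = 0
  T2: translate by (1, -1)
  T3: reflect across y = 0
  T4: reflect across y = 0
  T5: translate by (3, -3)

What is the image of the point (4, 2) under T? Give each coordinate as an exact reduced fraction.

T(p) = (0, -2)

T1 reflect across x = 0: (4, 2) → (-4, 2)
T2 translate by (1, -1): (-4, 2) → (-3, 1)
T3 reflect across y = 0: (-3, 1) → (-3, -1)
T4 reflect across y = 0: (-3, -1) → (-3, 1)
T5 translate by (3, -3): (-3, 1) → (0, -2)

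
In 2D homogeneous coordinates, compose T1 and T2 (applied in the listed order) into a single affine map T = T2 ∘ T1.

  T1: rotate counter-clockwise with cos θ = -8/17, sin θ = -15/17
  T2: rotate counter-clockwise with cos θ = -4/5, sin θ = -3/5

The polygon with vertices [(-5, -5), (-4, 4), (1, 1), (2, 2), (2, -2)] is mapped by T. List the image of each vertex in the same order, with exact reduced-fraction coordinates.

T1 rotate counter-clockwise with cos θ = -8/17, sin θ = -15/17: (-5, -5) → (-35/17, 115/17); (-4, 4) → (92/17, 28/17); (1, 1) → (7/17, -23/17); (2, 2) → (14/17, -46/17); (2, -2) → (-46/17, -14/17)
T2 rotate counter-clockwise with cos θ = -4/5, sin θ = -3/5: (-35/17, 115/17) → (97/17, -71/17); (92/17, 28/17) → (-284/85, -388/85); (7/17, -23/17) → (-97/85, 71/85); (14/17, -46/17) → (-194/85, 142/85); (-46/17, -14/17) → (142/85, 194/85)

image vertices: (97/17, -71/17), (-284/85, -388/85), (-97/85, 71/85), (-194/85, 142/85), (142/85, 194/85)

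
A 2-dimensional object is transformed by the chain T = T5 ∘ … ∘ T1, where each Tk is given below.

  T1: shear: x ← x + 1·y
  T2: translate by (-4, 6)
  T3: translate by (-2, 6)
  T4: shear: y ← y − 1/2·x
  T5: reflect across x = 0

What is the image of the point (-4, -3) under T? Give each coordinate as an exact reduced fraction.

T1 shear: x ← x + 1·y: (-4, -3) → (-7, -3)
T2 translate by (-4, 6): (-7, -3) → (-11, 3)
T3 translate by (-2, 6): (-11, 3) → (-13, 9)
T4 shear: y ← y − 1/2·x: (-13, 9) → (-13, 31/2)
T5 reflect across x = 0: (-13, 31/2) → (13, 31/2)

T(p) = (13, 31/2)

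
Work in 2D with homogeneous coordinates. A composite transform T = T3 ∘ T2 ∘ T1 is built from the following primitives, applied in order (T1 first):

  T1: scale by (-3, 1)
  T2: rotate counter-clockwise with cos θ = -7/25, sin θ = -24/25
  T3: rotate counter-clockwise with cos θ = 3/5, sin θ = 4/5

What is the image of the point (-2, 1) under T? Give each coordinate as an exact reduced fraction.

T(p) = (22/5, -21/5)

T1 scale by (-3, 1): (-2, 1) → (6, 1)
T2 rotate counter-clockwise with cos θ = -7/25, sin θ = -24/25: (6, 1) → (-18/25, -151/25)
T3 rotate counter-clockwise with cos θ = 3/5, sin θ = 4/5: (-18/25, -151/25) → (22/5, -21/5)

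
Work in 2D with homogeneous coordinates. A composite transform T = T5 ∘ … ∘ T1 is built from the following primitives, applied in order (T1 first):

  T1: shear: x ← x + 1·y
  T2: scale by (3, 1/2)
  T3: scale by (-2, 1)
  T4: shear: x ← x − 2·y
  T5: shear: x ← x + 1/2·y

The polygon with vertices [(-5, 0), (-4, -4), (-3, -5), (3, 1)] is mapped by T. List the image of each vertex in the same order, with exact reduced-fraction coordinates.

T1 shear: x ← x + 1·y: (-5, 0) → (-5, 0); (-4, -4) → (-8, -4); (-3, -5) → (-8, -5); (3, 1) → (4, 1)
T2 scale by (3, 1/2): (-5, 0) → (-15, 0); (-8, -4) → (-24, -2); (-8, -5) → (-24, -5/2); (4, 1) → (12, 1/2)
T3 scale by (-2, 1): (-15, 0) → (30, 0); (-24, -2) → (48, -2); (-24, -5/2) → (48, -5/2); (12, 1/2) → (-24, 1/2)
T4 shear: x ← x − 2·y: (30, 0) → (30, 0); (48, -2) → (52, -2); (48, -5/2) → (53, -5/2); (-24, 1/2) → (-25, 1/2)
T5 shear: x ← x + 1/2·y: (30, 0) → (30, 0); (52, -2) → (51, -2); (53, -5/2) → (207/4, -5/2); (-25, 1/2) → (-99/4, 1/2)

image vertices: (30, 0), (51, -2), (207/4, -5/2), (-99/4, 1/2)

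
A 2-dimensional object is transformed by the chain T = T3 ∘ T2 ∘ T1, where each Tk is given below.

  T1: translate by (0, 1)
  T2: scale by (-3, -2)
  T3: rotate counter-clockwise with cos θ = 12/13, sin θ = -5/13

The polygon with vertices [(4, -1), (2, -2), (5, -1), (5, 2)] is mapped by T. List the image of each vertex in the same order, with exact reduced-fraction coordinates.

T1 translate by (0, 1): (4, -1) → (4, 0); (2, -2) → (2, -1); (5, -1) → (5, 0); (5, 2) → (5, 3)
T2 scale by (-3, -2): (4, 0) → (-12, 0); (2, -1) → (-6, 2); (5, 0) → (-15, 0); (5, 3) → (-15, -6)
T3 rotate counter-clockwise with cos θ = 12/13, sin θ = -5/13: (-12, 0) → (-144/13, 60/13); (-6, 2) → (-62/13, 54/13); (-15, 0) → (-180/13, 75/13); (-15, -6) → (-210/13, 3/13)

image vertices: (-144/13, 60/13), (-62/13, 54/13), (-180/13, 75/13), (-210/13, 3/13)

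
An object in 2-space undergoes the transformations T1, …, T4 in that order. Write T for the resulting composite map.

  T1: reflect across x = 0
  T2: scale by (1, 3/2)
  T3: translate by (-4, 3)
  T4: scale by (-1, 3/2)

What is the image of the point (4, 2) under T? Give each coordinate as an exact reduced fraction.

T(p) = (8, 9)

T1 reflect across x = 0: (4, 2) → (-4, 2)
T2 scale by (1, 3/2): (-4, 2) → (-4, 3)
T3 translate by (-4, 3): (-4, 3) → (-8, 6)
T4 scale by (-1, 3/2): (-8, 6) → (8, 9)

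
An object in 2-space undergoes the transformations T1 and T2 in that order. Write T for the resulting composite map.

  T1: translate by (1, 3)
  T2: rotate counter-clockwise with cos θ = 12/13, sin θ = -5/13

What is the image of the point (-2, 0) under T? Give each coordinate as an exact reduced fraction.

T(p) = (3/13, 41/13)

T1 translate by (1, 3): (-2, 0) → (-1, 3)
T2 rotate counter-clockwise with cos θ = 12/13, sin θ = -5/13: (-1, 3) → (3/13, 41/13)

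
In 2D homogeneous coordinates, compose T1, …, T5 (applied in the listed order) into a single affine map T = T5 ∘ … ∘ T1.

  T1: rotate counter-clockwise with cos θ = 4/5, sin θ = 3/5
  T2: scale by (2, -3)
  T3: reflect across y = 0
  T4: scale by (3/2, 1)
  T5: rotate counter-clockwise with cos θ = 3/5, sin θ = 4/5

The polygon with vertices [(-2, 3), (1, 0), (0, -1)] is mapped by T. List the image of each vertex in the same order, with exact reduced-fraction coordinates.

image vertices: (-9, -6), (0, 3), (3, 0)

T1 rotate counter-clockwise with cos θ = 4/5, sin θ = 3/5: (-2, 3) → (-17/5, 6/5); (1, 0) → (4/5, 3/5); (0, -1) → (3/5, -4/5)
T2 scale by (2, -3): (-17/5, 6/5) → (-34/5, -18/5); (4/5, 3/5) → (8/5, -9/5); (3/5, -4/5) → (6/5, 12/5)
T3 reflect across y = 0: (-34/5, -18/5) → (-34/5, 18/5); (8/5, -9/5) → (8/5, 9/5); (6/5, 12/5) → (6/5, -12/5)
T4 scale by (3/2, 1): (-34/5, 18/5) → (-51/5, 18/5); (8/5, 9/5) → (12/5, 9/5); (6/5, -12/5) → (9/5, -12/5)
T5 rotate counter-clockwise with cos θ = 3/5, sin θ = 4/5: (-51/5, 18/5) → (-9, -6); (12/5, 9/5) → (0, 3); (9/5, -12/5) → (3, 0)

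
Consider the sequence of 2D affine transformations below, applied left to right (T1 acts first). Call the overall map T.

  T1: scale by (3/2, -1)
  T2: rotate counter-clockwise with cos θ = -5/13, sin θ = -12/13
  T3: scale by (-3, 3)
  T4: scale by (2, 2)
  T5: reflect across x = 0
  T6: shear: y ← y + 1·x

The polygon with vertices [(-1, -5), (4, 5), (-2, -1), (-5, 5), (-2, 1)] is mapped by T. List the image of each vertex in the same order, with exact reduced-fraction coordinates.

image vertices: (405/13, 363/13), (-540/13, -822/13), (162/13, 348/13), (-135/13, 555/13), (18/13, 264/13)

T1 scale by (3/2, -1): (-1, -5) → (-3/2, 5); (4, 5) → (6, -5); (-2, -1) → (-3, 1); (-5, 5) → (-15/2, -5); (-2, 1) → (-3, -1)
T2 rotate counter-clockwise with cos θ = -5/13, sin θ = -12/13: (-3/2, 5) → (135/26, -7/13); (6, -5) → (-90/13, -47/13); (-3, 1) → (27/13, 31/13); (-15/2, -5) → (-45/26, 115/13); (-3, -1) → (3/13, 41/13)
T3 scale by (-3, 3): (135/26, -7/13) → (-405/26, -21/13); (-90/13, -47/13) → (270/13, -141/13); (27/13, 31/13) → (-81/13, 93/13); (-45/26, 115/13) → (135/26, 345/13); (3/13, 41/13) → (-9/13, 123/13)
T4 scale by (2, 2): (-405/26, -21/13) → (-405/13, -42/13); (270/13, -141/13) → (540/13, -282/13); (-81/13, 93/13) → (-162/13, 186/13); (135/26, 345/13) → (135/13, 690/13); (-9/13, 123/13) → (-18/13, 246/13)
T5 reflect across x = 0: (-405/13, -42/13) → (405/13, -42/13); (540/13, -282/13) → (-540/13, -282/13); (-162/13, 186/13) → (162/13, 186/13); (135/13, 690/13) → (-135/13, 690/13); (-18/13, 246/13) → (18/13, 246/13)
T6 shear: y ← y + 1·x: (405/13, -42/13) → (405/13, 363/13); (-540/13, -282/13) → (-540/13, -822/13); (162/13, 186/13) → (162/13, 348/13); (-135/13, 690/13) → (-135/13, 555/13); (18/13, 246/13) → (18/13, 264/13)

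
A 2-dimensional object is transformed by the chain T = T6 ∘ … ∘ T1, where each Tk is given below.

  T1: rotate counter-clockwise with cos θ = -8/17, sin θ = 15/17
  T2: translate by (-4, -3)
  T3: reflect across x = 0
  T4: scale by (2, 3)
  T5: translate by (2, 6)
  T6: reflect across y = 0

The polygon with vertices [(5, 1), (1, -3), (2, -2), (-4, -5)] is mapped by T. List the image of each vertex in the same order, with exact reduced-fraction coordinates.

T1 rotate counter-clockwise with cos θ = -8/17, sin θ = 15/17: (5, 1) → (-55/17, 67/17); (1, -3) → (37/17, 39/17); (2, -2) → (14/17, 46/17); (-4, -5) → (107/17, -20/17)
T2 translate by (-4, -3): (-55/17, 67/17) → (-123/17, 16/17); (37/17, 39/17) → (-31/17, -12/17); (14/17, 46/17) → (-54/17, -5/17); (107/17, -20/17) → (39/17, -71/17)
T3 reflect across x = 0: (-123/17, 16/17) → (123/17, 16/17); (-31/17, -12/17) → (31/17, -12/17); (-54/17, -5/17) → (54/17, -5/17); (39/17, -71/17) → (-39/17, -71/17)
T4 scale by (2, 3): (123/17, 16/17) → (246/17, 48/17); (31/17, -12/17) → (62/17, -36/17); (54/17, -5/17) → (108/17, -15/17); (-39/17, -71/17) → (-78/17, -213/17)
T5 translate by (2, 6): (246/17, 48/17) → (280/17, 150/17); (62/17, -36/17) → (96/17, 66/17); (108/17, -15/17) → (142/17, 87/17); (-78/17, -213/17) → (-44/17, -111/17)
T6 reflect across y = 0: (280/17, 150/17) → (280/17, -150/17); (96/17, 66/17) → (96/17, -66/17); (142/17, 87/17) → (142/17, -87/17); (-44/17, -111/17) → (-44/17, 111/17)

image vertices: (280/17, -150/17), (96/17, -66/17), (142/17, -87/17), (-44/17, 111/17)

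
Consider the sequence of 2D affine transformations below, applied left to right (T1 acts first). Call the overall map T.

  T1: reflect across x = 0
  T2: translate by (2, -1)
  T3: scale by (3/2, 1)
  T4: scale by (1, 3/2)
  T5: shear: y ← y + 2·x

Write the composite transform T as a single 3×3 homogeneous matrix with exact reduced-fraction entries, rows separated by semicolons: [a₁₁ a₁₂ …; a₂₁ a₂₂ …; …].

T = [-3/2 0 3; -3 3/2 9/2; 0 0 1]

T1 = [-1 0 0; 0 1 0; 0 0 1]
T2·T1 = [-1 0 2; 0 1 -1; 0 0 1]
T3·…·T1 = [-3/2 0 3; 0 1 -1; 0 0 1]
T4·…·T1 = [-3/2 0 3; 0 3/2 -3/2; 0 0 1]
T5·…·T1 = [-3/2 0 3; -3 3/2 9/2; 0 0 1]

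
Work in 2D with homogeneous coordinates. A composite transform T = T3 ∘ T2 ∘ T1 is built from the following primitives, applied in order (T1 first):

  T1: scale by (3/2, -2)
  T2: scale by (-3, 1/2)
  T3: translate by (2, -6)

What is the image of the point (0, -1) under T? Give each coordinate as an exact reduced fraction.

T1 scale by (3/2, -2): (0, -1) → (0, 2)
T2 scale by (-3, 1/2): (0, 2) → (0, 1)
T3 translate by (2, -6): (0, 1) → (2, -5)

T(p) = (2, -5)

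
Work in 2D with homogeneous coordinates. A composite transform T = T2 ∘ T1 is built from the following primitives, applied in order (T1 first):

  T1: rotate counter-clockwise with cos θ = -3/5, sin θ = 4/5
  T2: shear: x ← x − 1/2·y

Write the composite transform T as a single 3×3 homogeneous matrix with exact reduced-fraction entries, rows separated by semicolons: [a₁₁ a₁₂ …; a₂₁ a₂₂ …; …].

T = [-1 -1/2 0; 4/5 -3/5 0; 0 0 1]

T1 = [-3/5 -4/5 0; 4/5 -3/5 0; 0 0 1]
T2·T1 = [-1 -1/2 0; 4/5 -3/5 0; 0 0 1]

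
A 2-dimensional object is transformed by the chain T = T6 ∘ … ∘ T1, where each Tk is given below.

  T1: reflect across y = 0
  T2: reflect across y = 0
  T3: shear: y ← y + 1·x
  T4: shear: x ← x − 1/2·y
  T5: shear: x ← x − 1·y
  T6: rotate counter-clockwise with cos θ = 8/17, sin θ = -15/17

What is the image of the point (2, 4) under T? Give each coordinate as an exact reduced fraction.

T(p) = (2, 9)

T1 reflect across y = 0: (2, 4) → (2, -4)
T2 reflect across y = 0: (2, -4) → (2, 4)
T3 shear: y ← y + 1·x: (2, 4) → (2, 6)
T4 shear: x ← x − 1/2·y: (2, 6) → (-1, 6)
T5 shear: x ← x − 1·y: (-1, 6) → (-7, 6)
T6 rotate counter-clockwise with cos θ = 8/17, sin θ = -15/17: (-7, 6) → (2, 9)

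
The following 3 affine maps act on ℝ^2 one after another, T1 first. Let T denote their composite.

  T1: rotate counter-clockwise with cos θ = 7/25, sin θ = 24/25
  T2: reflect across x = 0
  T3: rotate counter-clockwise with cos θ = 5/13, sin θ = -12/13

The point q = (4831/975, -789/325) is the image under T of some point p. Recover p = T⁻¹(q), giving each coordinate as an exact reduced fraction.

T1 = [7/25 -24/25 0; 24/25 7/25 0; 0 0 1]
T2·T1 = [-7/25 24/25 0; 24/25 7/25 0; 0 0 1]
T3·…·T1 = [253/325 204/325 0; 204/325 -253/325 0; 0 0 1]
det M = -1; M⁻¹ = [253/325 204/325 0; 204/325 -253/325 0; 0 0 1]
M⁻¹ · (4831/975, -789/325)ᵀ = (7/3, 5)ᵀ

p = (7/3, 5)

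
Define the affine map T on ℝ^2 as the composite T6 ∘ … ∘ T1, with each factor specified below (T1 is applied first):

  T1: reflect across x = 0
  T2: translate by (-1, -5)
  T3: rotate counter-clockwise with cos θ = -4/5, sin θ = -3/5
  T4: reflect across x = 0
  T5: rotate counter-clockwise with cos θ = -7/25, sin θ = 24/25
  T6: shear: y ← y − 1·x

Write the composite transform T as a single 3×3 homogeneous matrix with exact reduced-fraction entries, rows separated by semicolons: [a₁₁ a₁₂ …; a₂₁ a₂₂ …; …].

T1 = [-1 0 0; 0 1 0; 0 0 1]
T2·T1 = [-1 0 -1; 0 1 -5; 0 0 1]
T3·…·T1 = [4/5 3/5 -11/5; 3/5 -4/5 23/5; 0 0 1]
T4·…·T1 = [-4/5 -3/5 11/5; 3/5 -4/5 23/5; 0 0 1]
T5·…·T1 = [-44/125 117/125 -629/125; -117/125 -44/125 103/125; 0 0 1]
T6·…·T1 = [-44/125 117/125 -629/125; -73/125 -161/125 732/125; 0 0 1]

T = [-44/125 117/125 -629/125; -73/125 -161/125 732/125; 0 0 1]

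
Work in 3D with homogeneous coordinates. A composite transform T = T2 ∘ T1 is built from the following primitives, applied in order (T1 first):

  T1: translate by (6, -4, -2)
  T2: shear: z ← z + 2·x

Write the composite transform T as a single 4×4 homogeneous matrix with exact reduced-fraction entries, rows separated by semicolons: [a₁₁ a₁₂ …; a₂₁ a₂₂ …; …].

T1 = [1 0 0 6; 0 1 0 -4; 0 0 1 -2; 0 0 0 1]
T2·T1 = [1 0 0 6; 0 1 0 -4; 2 0 1 10; 0 0 0 1]

T = [1 0 0 6; 0 1 0 -4; 2 0 1 10; 0 0 0 1]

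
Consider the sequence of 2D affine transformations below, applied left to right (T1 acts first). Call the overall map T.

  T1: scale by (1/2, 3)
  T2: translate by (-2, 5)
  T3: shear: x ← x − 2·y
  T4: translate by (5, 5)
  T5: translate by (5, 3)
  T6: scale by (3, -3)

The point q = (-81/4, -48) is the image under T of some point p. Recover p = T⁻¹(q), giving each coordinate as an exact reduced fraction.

T1 = [1/2 0 0; 0 3 0; 0 0 1]
T2·T1 = [1/2 0 -2; 0 3 5; 0 0 1]
T3·…·T1 = [1/2 -6 -12; 0 3 5; 0 0 1]
T4·…·T1 = [1/2 -6 -7; 0 3 10; 0 0 1]
T5·…·T1 = [1/2 -6 -2; 0 3 13; 0 0 1]
T6·…·T1 = [3/2 -18 -6; 0 -9 -39; 0 0 1]
det M = -27/2; M⁻¹ = [2/3 -4/3 -48; 0 -1/9 -13/3; 0 0 1]
M⁻¹ · (-81/4, -48)ᵀ = (5/2, 1)ᵀ

p = (5/2, 1)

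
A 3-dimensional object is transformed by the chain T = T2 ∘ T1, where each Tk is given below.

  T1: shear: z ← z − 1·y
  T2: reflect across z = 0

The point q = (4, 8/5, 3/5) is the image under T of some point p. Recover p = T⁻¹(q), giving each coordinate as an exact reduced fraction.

T1 = [1 0 0 0; 0 1 0 0; 0 -1 1 0; 0 0 0 1]
T2·T1 = [1 0 0 0; 0 1 0 0; 0 1 -1 0; 0 0 0 1]
det M = -1; M⁻¹ = [1 0 0 0; 0 1 0 0; 0 1 -1 0; 0 0 0 1]
M⁻¹ · (4, 8/5, 3/5)ᵀ = (4, 8/5, 1)ᵀ

p = (4, 8/5, 1)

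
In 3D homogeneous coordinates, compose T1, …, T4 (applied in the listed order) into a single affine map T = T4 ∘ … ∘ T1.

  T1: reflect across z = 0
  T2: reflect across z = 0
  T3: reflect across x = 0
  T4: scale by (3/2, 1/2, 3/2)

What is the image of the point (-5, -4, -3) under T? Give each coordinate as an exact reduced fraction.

T(p) = (15/2, -2, -9/2)

T1 reflect across z = 0: (-5, -4, -3) → (-5, -4, 3)
T2 reflect across z = 0: (-5, -4, 3) → (-5, -4, -3)
T3 reflect across x = 0: (-5, -4, -3) → (5, -4, -3)
T4 scale by (3/2, 1/2, 3/2): (5, -4, -3) → (15/2, -2, -9/2)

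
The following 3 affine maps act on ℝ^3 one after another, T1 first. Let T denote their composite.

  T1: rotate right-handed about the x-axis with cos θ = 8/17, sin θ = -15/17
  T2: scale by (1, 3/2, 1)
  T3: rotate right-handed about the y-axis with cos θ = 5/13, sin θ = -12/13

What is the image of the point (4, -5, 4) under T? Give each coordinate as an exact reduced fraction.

T(p) = (-944/221, 30/17, 1351/221)

T1 rotate right-handed about the x-axis with cos θ = 8/17, sin θ = -15/17: (4, -5, 4) → (4, 20/17, 107/17)
T2 scale by (1, 3/2, 1): (4, 20/17, 107/17) → (4, 30/17, 107/17)
T3 rotate right-handed about the y-axis with cos θ = 5/13, sin θ = -12/13: (4, 30/17, 107/17) → (-944/221, 30/17, 1351/221)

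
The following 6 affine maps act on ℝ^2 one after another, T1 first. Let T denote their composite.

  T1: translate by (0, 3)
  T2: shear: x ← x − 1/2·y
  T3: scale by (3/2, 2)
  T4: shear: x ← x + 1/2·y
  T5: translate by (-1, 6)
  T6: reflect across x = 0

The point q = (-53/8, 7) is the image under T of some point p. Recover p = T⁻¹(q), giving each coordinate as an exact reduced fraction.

p = (5, -5/2)

T1 = [1 0 0; 0 1 3; 0 0 1]
T2·T1 = [1 -1/2 -3/2; 0 1 3; 0 0 1]
T3·…·T1 = [3/2 -3/4 -9/4; 0 2 6; 0 0 1]
T4·…·T1 = [3/2 1/4 3/4; 0 2 6; 0 0 1]
T5·…·T1 = [3/2 1/4 -1/4; 0 2 12; 0 0 1]
T6·…·T1 = [-3/2 -1/4 1/4; 0 2 12; 0 0 1]
det M = -3; M⁻¹ = [-2/3 -1/12 7/6; 0 1/2 -6; 0 0 1]
M⁻¹ · (-53/8, 7)ᵀ = (5, -5/2)ᵀ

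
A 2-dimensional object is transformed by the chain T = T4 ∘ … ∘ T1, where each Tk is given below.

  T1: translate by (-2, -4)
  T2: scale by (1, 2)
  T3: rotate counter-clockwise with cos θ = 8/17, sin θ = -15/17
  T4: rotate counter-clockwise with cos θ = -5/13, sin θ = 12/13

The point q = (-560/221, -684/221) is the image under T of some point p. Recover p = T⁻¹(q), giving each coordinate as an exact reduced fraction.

p = (-2, 4)

T1 = [1 0 -2; 0 1 -4; 0 0 1]
T2·T1 = [1 0 -2; 0 2 -8; 0 0 1]
T3·…·T1 = [8/17 30/17 -8; -15/17 16/17 -2; 0 0 1]
T4·…·T1 = [140/221 -342/221 64/13; 171/221 280/221 -86/13; 0 0 1]
det M = 2; M⁻¹ = [140/221 171/221 2; -171/442 70/221 4; 0 0 1]
M⁻¹ · (-560/221, -684/221)ᵀ = (-2, 4)ᵀ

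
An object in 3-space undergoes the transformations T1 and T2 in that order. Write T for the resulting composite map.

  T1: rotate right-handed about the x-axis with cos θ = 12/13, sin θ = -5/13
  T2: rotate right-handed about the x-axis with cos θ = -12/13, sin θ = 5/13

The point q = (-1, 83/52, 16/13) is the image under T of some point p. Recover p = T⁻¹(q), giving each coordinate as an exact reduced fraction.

T1 = [1 0 0 0; 0 12/13 5/13 0; 0 -5/13 12/13 0; 0 0 0 1]
T2·T1 = [1 0 0 0; 0 -119/169 -120/169 0; 0 120/169 -119/169 0; 0 0 0 1]
det M = 1; M⁻¹ = [1 0 0 0; 0 -119/169 120/169 0; 0 -120/169 -119/169 0; 0 0 0 1]
M⁻¹ · (-1, 83/52, 16/13)ᵀ = (-1, -1/4, -2)ᵀ

p = (-1, -1/4, -2)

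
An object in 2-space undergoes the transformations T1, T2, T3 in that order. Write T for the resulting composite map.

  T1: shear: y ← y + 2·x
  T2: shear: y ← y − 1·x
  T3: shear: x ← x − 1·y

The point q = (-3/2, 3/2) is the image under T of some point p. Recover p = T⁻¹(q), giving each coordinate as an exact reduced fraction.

p = (0, 3/2)

T1 = [1 0 0; 2 1 0; 0 0 1]
T2·T1 = [1 0 0; 1 1 0; 0 0 1]
T3·…·T1 = [0 -1 0; 1 1 0; 0 0 1]
det M = 1; M⁻¹ = [1 1 0; -1 0 0; 0 0 1]
M⁻¹ · (-3/2, 3/2)ᵀ = (0, 3/2)ᵀ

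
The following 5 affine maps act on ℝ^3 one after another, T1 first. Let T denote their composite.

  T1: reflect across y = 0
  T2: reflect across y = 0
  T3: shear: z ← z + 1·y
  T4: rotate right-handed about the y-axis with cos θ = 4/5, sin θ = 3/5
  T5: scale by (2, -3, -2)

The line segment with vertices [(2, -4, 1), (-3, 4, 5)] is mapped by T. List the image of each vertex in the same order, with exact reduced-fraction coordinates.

T1 reflect across y = 0: (2, -4, 1) → (2, 4, 1); (-3, 4, 5) → (-3, -4, 5)
T2 reflect across y = 0: (2, 4, 1) → (2, -4, 1); (-3, -4, 5) → (-3, 4, 5)
T3 shear: z ← z + 1·y: (2, -4, 1) → (2, -4, -3); (-3, 4, 5) → (-3, 4, 9)
T4 rotate right-handed about the y-axis with cos θ = 4/5, sin θ = 3/5: (2, -4, -3) → (-1/5, -4, -18/5); (-3, 4, 9) → (3, 4, 9)
T5 scale by (2, -3, -2): (-1/5, -4, -18/5) → (-2/5, 12, 36/5); (3, 4, 9) → (6, -12, -18)

image vertices: (-2/5, 12, 36/5), (6, -12, -18)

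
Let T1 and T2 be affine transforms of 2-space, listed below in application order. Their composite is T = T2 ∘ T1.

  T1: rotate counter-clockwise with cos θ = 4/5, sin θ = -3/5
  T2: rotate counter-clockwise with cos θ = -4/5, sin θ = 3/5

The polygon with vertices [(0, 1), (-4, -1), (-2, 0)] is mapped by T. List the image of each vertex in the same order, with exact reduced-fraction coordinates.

T1 rotate counter-clockwise with cos θ = 4/5, sin θ = -3/5: (0, 1) → (3/5, 4/5); (-4, -1) → (-19/5, 8/5); (-2, 0) → (-8/5, 6/5)
T2 rotate counter-clockwise with cos θ = -4/5, sin θ = 3/5: (3/5, 4/5) → (-24/25, -7/25); (-19/5, 8/5) → (52/25, -89/25); (-8/5, 6/5) → (14/25, -48/25)

image vertices: (-24/25, -7/25), (52/25, -89/25), (14/25, -48/25)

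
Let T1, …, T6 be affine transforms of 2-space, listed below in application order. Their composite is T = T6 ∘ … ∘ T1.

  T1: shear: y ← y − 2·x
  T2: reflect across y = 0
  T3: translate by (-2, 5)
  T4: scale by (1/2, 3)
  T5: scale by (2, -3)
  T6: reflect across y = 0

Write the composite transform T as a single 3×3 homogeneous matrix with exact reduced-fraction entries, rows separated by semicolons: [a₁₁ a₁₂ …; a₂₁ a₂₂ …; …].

T1 = [1 0 0; -2 1 0; 0 0 1]
T2·T1 = [1 0 0; 2 -1 0; 0 0 1]
T3·…·T1 = [1 0 -2; 2 -1 5; 0 0 1]
T4·…·T1 = [1/2 0 -1; 6 -3 15; 0 0 1]
T5·…·T1 = [1 0 -2; -18 9 -45; 0 0 1]
T6·…·T1 = [1 0 -2; 18 -9 45; 0 0 1]

T = [1 0 -2; 18 -9 45; 0 0 1]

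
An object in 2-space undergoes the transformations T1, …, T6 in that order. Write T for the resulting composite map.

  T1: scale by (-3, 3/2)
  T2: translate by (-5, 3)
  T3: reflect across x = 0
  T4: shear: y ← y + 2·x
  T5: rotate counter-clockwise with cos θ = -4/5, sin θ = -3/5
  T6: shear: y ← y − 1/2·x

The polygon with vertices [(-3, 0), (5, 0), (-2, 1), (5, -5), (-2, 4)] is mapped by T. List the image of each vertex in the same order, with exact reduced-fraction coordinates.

T1 scale by (-3, 3/2): (-3, 0) → (9, 0); (5, 0) → (-15, 0); (-2, 1) → (6, 3/2); (5, -5) → (-15, -15/2); (-2, 4) → (6, 6)
T2 translate by (-5, 3): (9, 0) → (4, 3); (-15, 0) → (-20, 3); (6, 3/2) → (1, 9/2); (-15, -15/2) → (-20, -9/2); (6, 6) → (1, 9)
T3 reflect across x = 0: (4, 3) → (-4, 3); (-20, 3) → (20, 3); (1, 9/2) → (-1, 9/2); (-20, -9/2) → (20, -9/2); (1, 9) → (-1, 9)
T4 shear: y ← y + 2·x: (-4, 3) → (-4, -5); (20, 3) → (20, 43); (-1, 9/2) → (-1, 5/2); (20, -9/2) → (20, 71/2); (-1, 9) → (-1, 7)
T5 rotate counter-clockwise with cos θ = -4/5, sin θ = -3/5: (-4, -5) → (1/5, 32/5); (20, 43) → (49/5, -232/5); (-1, 5/2) → (23/10, -7/5); (20, 71/2) → (53/10, -202/5); (-1, 7) → (5, -5)
T6 shear: y ← y − 1/2·x: (1/5, 32/5) → (1/5, 63/10); (49/5, -232/5) → (49/5, -513/10); (23/10, -7/5) → (23/10, -51/20); (53/10, -202/5) → (53/10, -861/20); (5, -5) → (5, -15/2)

image vertices: (1/5, 63/10), (49/5, -513/10), (23/10, -51/20), (53/10, -861/20), (5, -15/2)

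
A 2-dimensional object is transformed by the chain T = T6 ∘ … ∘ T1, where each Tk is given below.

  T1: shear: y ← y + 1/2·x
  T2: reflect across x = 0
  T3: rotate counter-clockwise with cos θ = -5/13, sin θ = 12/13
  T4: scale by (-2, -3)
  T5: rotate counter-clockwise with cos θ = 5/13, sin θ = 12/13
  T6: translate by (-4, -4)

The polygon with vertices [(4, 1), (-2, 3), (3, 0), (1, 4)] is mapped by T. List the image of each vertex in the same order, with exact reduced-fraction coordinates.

T1 shear: y ← y + 1/2·x: (4, 1) → (4, 3); (-2, 3) → (-2, 2); (3, 0) → (3, 3/2); (1, 4) → (1, 9/2)
T2 reflect across x = 0: (4, 3) → (-4, 3); (-2, 2) → (2, 2); (3, 3/2) → (-3, 3/2); (1, 9/2) → (-1, 9/2)
T3 rotate counter-clockwise with cos θ = -5/13, sin θ = 12/13: (-4, 3) → (-16/13, -63/13); (2, 2) → (-34/13, 14/13); (-3, 3/2) → (-3/13, -87/26); (-1, 9/2) → (-49/13, -69/26)
T4 scale by (-2, -3): (-16/13, -63/13) → (32/13, 189/13); (-34/13, 14/13) → (68/13, -42/13); (-3/13, -87/26) → (6/13, 261/26); (-49/13, -69/26) → (98/13, 207/26)
T5 rotate counter-clockwise with cos θ = 5/13, sin θ = 12/13: (32/13, 189/13) → (-2108/169, 1329/169); (68/13, -42/13) → (844/169, 606/169); (6/13, 261/26) → (-1536/169, 1449/338); (98/13, 207/26) → (-752/169, 3387/338)
T6 translate by (-4, -4): (-2108/169, 1329/169) → (-2784/169, 653/169); (844/169, 606/169) → (168/169, -70/169); (-1536/169, 1449/338) → (-2212/169, 97/338); (-752/169, 3387/338) → (-1428/169, 2035/338)

image vertices: (-2784/169, 653/169), (168/169, -70/169), (-2212/169, 97/338), (-1428/169, 2035/338)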